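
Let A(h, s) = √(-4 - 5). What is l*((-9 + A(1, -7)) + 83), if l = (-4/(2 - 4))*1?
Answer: 148 + 6*I ≈ 148.0 + 6.0*I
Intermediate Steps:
A(h, s) = 3*I (A(h, s) = √(-9) = 3*I)
l = 2 (l = (-4/(-2))*1 = -½*(-4)*1 = 2*1 = 2)
l*((-9 + A(1, -7)) + 83) = 2*((-9 + 3*I) + 83) = 2*(74 + 3*I) = 148 + 6*I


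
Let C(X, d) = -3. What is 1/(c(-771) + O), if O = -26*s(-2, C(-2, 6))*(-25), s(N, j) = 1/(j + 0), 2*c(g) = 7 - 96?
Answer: -6/1567 ≈ -0.0038290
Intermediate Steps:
c(g) = -89/2 (c(g) = (7 - 96)/2 = (1/2)*(-89) = -89/2)
s(N, j) = 1/j
O = -650/3 (O = -26/(-3)*(-25) = -26*(-1/3)*(-25) = (26/3)*(-25) = -650/3 ≈ -216.67)
1/(c(-771) + O) = 1/(-89/2 - 650/3) = 1/(-1567/6) = -6/1567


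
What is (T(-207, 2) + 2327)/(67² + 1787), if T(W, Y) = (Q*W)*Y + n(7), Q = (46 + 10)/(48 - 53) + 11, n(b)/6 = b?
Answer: 12259/31380 ≈ 0.39066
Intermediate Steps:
n(b) = 6*b
Q = -⅕ (Q = 56/(-5) + 11 = 56*(-⅕) + 11 = -56/5 + 11 = -⅕ ≈ -0.20000)
T(W, Y) = 42 - W*Y/5 (T(W, Y) = (-W/5)*Y + 6*7 = -W*Y/5 + 42 = 42 - W*Y/5)
(T(-207, 2) + 2327)/(67² + 1787) = ((42 - ⅕*(-207)*2) + 2327)/(67² + 1787) = ((42 + 414/5) + 2327)/(4489 + 1787) = (624/5 + 2327)/6276 = (12259/5)*(1/6276) = 12259/31380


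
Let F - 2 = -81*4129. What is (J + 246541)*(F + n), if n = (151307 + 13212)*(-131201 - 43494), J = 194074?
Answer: -12663707410288480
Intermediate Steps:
n = -28740646705 (n = 164519*(-174695) = -28740646705)
F = -334447 (F = 2 - 81*4129 = 2 - 334449 = -334447)
(J + 246541)*(F + n) = (194074 + 246541)*(-334447 - 28740646705) = 440615*(-28740981152) = -12663707410288480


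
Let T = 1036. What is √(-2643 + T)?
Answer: I*√1607 ≈ 40.087*I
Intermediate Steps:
√(-2643 + T) = √(-2643 + 1036) = √(-1607) = I*√1607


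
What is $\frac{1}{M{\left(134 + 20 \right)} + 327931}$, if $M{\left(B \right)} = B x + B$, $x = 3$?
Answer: $\frac{1}{328547} \approx 3.0437 \cdot 10^{-6}$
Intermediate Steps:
$M{\left(B \right)} = 4 B$ ($M{\left(B \right)} = B 3 + B = 3 B + B = 4 B$)
$\frac{1}{M{\left(134 + 20 \right)} + 327931} = \frac{1}{4 \left(134 + 20\right) + 327931} = \frac{1}{4 \cdot 154 + 327931} = \frac{1}{616 + 327931} = \frac{1}{328547}$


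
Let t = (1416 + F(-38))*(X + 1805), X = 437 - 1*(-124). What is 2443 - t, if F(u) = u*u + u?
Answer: -6674409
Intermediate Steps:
F(u) = u + u**2 (F(u) = u**2 + u = u + u**2)
X = 561 (X = 437 + 124 = 561)
t = 6676852 (t = (1416 - 38*(1 - 38))*(561 + 1805) = (1416 - 38*(-37))*2366 = (1416 + 1406)*2366 = 2822*2366 = 6676852)
2443 - t = 2443 - 1*6676852 = 2443 - 6676852 = -6674409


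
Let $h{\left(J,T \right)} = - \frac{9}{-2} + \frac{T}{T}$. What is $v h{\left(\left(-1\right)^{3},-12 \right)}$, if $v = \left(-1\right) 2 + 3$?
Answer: $\frac{11}{2} \approx 5.5$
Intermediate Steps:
$h{\left(J,T \right)} = \frac{11}{2}$ ($h{\left(J,T \right)} = \left(-9\right) \left(- \frac{1}{2}\right) + 1 = \frac{9}{2} + 1 = \frac{11}{2}$)
$v = 1$ ($v = -2 + 3 = 1$)
$v h{\left(\left(-1\right)^{3},-12 \right)} = 1 \cdot \frac{11}{2} = \frac{11}{2}$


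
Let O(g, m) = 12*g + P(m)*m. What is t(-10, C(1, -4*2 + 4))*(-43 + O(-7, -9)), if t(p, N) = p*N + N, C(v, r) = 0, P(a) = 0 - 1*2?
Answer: 0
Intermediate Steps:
P(a) = -2 (P(a) = 0 - 2 = -2)
t(p, N) = N + N*p (t(p, N) = N*p + N = N + N*p)
O(g, m) = -2*m + 12*g (O(g, m) = 12*g - 2*m = -2*m + 12*g)
t(-10, C(1, -4*2 + 4))*(-43 + O(-7, -9)) = (0*(1 - 10))*(-43 + (-2*(-9) + 12*(-7))) = (0*(-9))*(-43 + (18 - 84)) = 0*(-43 - 66) = 0*(-109) = 0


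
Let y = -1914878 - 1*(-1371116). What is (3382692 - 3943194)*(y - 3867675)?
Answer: 2472619261374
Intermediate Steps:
y = -543762 (y = -1914878 + 1371116 = -543762)
(3382692 - 3943194)*(y - 3867675) = (3382692 - 3943194)*(-543762 - 3867675) = -560502*(-4411437) = 2472619261374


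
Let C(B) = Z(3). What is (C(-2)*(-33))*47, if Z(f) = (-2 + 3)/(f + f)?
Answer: -517/2 ≈ -258.50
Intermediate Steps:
Z(f) = 1/(2*f)
C(B) = 1/6 (C(B) = (1/2)/3 = (1/2)*(1/3) = 1/6)
(C(-2)*(-33))*47 = ((1/6)*(-33))*47 = -11/2*47 = -517/2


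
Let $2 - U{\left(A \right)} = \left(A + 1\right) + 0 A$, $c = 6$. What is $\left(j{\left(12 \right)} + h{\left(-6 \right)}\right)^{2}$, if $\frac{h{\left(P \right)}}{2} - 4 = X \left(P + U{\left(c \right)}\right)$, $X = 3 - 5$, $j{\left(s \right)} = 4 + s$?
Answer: $4624$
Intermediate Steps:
$U{\left(A \right)} = 1 - A$ ($U{\left(A \right)} = 2 - \left(\left(A + 1\right) + 0 A\right) = 2 - \left(\left(1 + A\right) + 0\right) = 2 - \left(1 + A\right) = 1 - A$)
$X = -2$ ($X = 3 - 5 = -2$)
$h{\left(P \right)} = 28 - 4 P$ ($h{\left(P \right)} = 8 + 2 \left(- 2 \left(P + \left(1 - 6\right)\right)\right) = 8 + 2 \left(- 2 \left(P - 5\right)\right) = 8 + 2 \left(- 2 \left(-5 + P\right)\right) = 8 + 2 \left(10 - 2 P\right) = 8 - \left(-20 + 4 P\right) = 28 - 4 P$)
$\left(j{\left(12 \right)} + h{\left(-6 \right)}\right)^{2} = \left(\left(4 + 12\right) + \left(28 - -24\right)\right)^{2} = \left(16 + \left(28 + 24\right)\right)^{2} = \left(16 + 52\right)^{2} = 68^{2} = 4624$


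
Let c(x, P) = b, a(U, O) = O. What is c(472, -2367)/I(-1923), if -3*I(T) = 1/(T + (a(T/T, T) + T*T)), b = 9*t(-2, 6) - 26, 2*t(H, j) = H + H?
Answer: 487618956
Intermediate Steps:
t(H, j) = H (t(H, j) = (H + H)/2 = (2*H)/2 = H)
b = -44 (b = 9*(-2) - 26 = -18 - 26 = -44)
c(x, P) = -44
I(T) = -1/(3*(T² + 2*T)) (I(T) = -1/(3*(T + (T + T*T))) = -1/(3*(T + (T + T²))) = -1/(3*(T² + 2*T)))
c(472, -2367)/I(-1923) = -44/((-⅓/(-1923*(2 - 1923)))) = -44/((-⅓*(-1/1923)/(-1921))) = -44/((-⅓*(-1/1923)*(-1/1921))) = -44/(-1/11082249) = -44*(-11082249) = 487618956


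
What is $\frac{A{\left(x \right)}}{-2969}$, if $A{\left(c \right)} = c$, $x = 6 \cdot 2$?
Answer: $- \frac{12}{2969} \approx -0.0040418$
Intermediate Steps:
$x = 12$
$\frac{A{\left(x \right)}}{-2969} = \frac{12}{-2969} = 12 \left(- \frac{1}{2969}\right) = - \frac{12}{2969}$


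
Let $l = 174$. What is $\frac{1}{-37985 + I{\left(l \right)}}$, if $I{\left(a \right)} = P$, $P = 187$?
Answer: $- \frac{1}{37798} \approx -2.6456 \cdot 10^{-5}$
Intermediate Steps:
$I{\left(a \right)} = 187$
$\frac{1}{-37985 + I{\left(l \right)}} = \frac{1}{-37985 + 187} = \frac{1}{-37798} = - \frac{1}{37798}$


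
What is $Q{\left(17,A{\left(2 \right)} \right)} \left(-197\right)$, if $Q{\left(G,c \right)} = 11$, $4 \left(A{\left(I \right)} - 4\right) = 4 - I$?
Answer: $-2167$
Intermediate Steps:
$A{\left(I \right)} = 5 - \frac{I}{4}$ ($A{\left(I \right)} = 4 + \frac{4 - I}{4} = 4 - \left(-1 + \frac{I}{4}\right) = 5 - \frac{I}{4}$)
$Q{\left(17,A{\left(2 \right)} \right)} \left(-197\right) = 11 \left(-197\right) = -2167$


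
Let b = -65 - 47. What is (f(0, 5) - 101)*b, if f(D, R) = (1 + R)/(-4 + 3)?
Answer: 11984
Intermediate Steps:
b = -112
f(D, R) = -1 - R (f(D, R) = (1 + R)/(-1) = (1 + R)*(-1) = -1 - R)
(f(0, 5) - 101)*b = ((-1 - 1*5) - 101)*(-112) = ((-1 - 5) - 101)*(-112) = (-6 - 101)*(-112) = -107*(-112) = 11984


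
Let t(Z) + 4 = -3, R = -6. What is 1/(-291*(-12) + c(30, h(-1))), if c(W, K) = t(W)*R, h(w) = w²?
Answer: 1/3534 ≈ 0.00028297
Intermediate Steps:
t(Z) = -7 (t(Z) = -4 - 3 = -7)
c(W, K) = 42 (c(W, K) = -7*(-6) = 42)
1/(-291*(-12) + c(30, h(-1))) = 1/(-291*(-12) + 42) = 1/(3492 + 42) = 1/3534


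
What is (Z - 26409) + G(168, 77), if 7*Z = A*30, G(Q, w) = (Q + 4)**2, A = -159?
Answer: 17455/7 ≈ 2493.6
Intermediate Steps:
G(Q, w) = (4 + Q)**2
Z = -4770/7 (Z = (-159*30)/7 = (1/7)*(-4770) = -4770/7 ≈ -681.43)
(Z - 26409) + G(168, 77) = (-4770/7 - 26409) + (4 + 168)**2 = -189633/7 + 172**2 = -189633/7 + 29584 = 17455/7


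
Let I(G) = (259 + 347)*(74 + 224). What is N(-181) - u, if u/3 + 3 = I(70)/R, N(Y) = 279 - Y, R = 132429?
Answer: 20522479/44143 ≈ 464.91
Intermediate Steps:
I(G) = 180588 (I(G) = 606*298 = 180588)
u = -216699/44143 (u = -9 + 3*(180588/132429) = -9 + 3*(180588*(1/132429)) = -9 + 3*(60196/44143) = -9 + 180588/44143 = -216699/44143 ≈ -4.9090)
N(-181) - u = (279 - 1*(-181)) - 1*(-216699/44143) = (279 + 181) + 216699/44143 = 460 + 216699/44143 = 20522479/44143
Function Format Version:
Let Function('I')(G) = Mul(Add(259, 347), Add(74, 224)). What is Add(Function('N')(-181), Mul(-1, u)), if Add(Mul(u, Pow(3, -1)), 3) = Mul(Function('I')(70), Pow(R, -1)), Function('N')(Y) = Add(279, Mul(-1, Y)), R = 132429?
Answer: Rational(20522479, 44143) ≈ 464.91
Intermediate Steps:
Function('I')(G) = 180588 (Function('I')(G) = Mul(606, 298) = 180588)
u = Rational(-216699, 44143) (u = Add(-9, Mul(3, Mul(180588, Pow(132429, -1)))) = Add(-9, Mul(3, Mul(180588, Rational(1, 132429)))) = Add(-9, Mul(3, Rational(60196, 44143))) = Add(-9, Rational(180588, 44143)) = Rational(-216699, 44143) ≈ -4.9090)
Add(Function('N')(-181), Mul(-1, u)) = Add(Add(279, Mul(-1, -181)), Mul(-1, Rational(-216699, 44143))) = Add(Add(279, 181), Rational(216699, 44143)) = Add(460, Rational(216699, 44143)) = Rational(20522479, 44143)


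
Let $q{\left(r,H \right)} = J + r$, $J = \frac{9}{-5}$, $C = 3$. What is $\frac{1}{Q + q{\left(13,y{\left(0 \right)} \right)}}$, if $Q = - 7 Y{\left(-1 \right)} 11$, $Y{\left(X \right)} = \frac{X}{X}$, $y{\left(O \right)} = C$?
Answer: $- \frac{5}{329} \approx -0.015198$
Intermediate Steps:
$y{\left(O \right)} = 3$
$Y{\left(X \right)} = 1$
$J = - \frac{9}{5}$ ($J = 9 \left(- \frac{1}{5}\right) = - \frac{9}{5} \approx -1.8$)
$Q = -77$ ($Q = \left(-7\right) 1 \cdot 11 = \left(-7\right) 11 = -77$)
$q{\left(r,H \right)} = - \frac{9}{5} + r$
$\frac{1}{Q + q{\left(13,y{\left(0 \right)} \right)}} = \frac{1}{-77 + \left(- \frac{9}{5} + 13\right)} = \frac{1}{-77 + \frac{56}{5}} = \frac{1}{- \frac{329}{5}} = - \frac{5}{329}$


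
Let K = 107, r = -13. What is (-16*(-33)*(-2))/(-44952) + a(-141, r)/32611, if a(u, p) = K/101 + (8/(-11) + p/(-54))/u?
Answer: 12154744622027/516688535359062 ≈ 0.023524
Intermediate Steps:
a(u, p) = 107/101 + (-8/11 - p/54)/u (a(u, p) = 107/101 + (8/(-11) + p/(-54))/u = 107*(1/101) + (8*(-1/11) + p*(-1/54))/u = 107/101 + (-8/11 - p/54)/u)
(-16*(-33)*(-2))/(-44952) + a(-141, r)/32611 = (-16*(-33)*(-2))/(-44952) + ((1/59994)*(-43632 - 1111*(-13) + 63558*(-141))/(-141))/32611 = (528*(-2))*(-1/44952) + ((1/59994)*(-1/141)*(-43632 + 14443 - 8961678))*(1/32611) = -1056*(-1/44952) + ((1/59994)*(-1/141)*(-8990867))*(1/32611) = 44/1873 + (8990867/8459154)*(1/32611) = 44/1873 + 8990867/275861471094 = 12154744622027/516688535359062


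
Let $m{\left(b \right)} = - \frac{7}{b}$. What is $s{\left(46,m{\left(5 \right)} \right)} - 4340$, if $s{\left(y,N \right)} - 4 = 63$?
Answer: $-4273$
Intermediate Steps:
$s{\left(y,N \right)} = 67$ ($s{\left(y,N \right)} = 4 + 63 = 67$)
$s{\left(46,m{\left(5 \right)} \right)} - 4340 = 67 - 4340 = -4273$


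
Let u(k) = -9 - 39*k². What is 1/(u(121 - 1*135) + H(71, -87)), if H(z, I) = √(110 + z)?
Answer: -7653/58568228 - √181/58568228 ≈ -0.00013090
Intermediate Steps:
u(k) = -9 - 39*k²
1/(u(121 - 1*135) + H(71, -87)) = 1/((-9 - 39*(121 - 1*135)²) + √(110 + 71)) = 1/((-9 - 39*(121 - 135)²) + √181) = 1/((-9 - 39*(-14)²) + √181) = 1/((-9 - 39*196) + √181) = 1/((-9 - 7644) + √181) = 1/(-7653 + √181)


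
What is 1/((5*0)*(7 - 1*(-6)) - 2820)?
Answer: -1/2820 ≈ -0.00035461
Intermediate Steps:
1/((5*0)*(7 - 1*(-6)) - 2820) = 1/(0*(7 + 6) - 2820) = 1/(0*13 - 2820) = 1/(0 - 2820) = 1/(-2820) = -1/2820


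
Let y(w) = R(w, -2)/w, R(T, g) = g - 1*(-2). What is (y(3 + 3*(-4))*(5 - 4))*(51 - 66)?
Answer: 0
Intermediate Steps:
R(T, g) = 2 + g (R(T, g) = g + 2 = 2 + g)
y(w) = 0 (y(w) = (2 - 2)/w = 0/w = 0)
(y(3 + 3*(-4))*(5 - 4))*(51 - 66) = (0*(5 - 4))*(51 - 66) = (0*1)*(-15) = 0*(-15) = 0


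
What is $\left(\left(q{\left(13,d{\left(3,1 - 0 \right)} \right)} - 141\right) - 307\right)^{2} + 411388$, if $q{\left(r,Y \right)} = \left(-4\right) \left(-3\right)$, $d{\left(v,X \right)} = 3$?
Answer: $601484$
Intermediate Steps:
$q{\left(r,Y \right)} = 12$
$\left(\left(q{\left(13,d{\left(3,1 - 0 \right)} \right)} - 141\right) - 307\right)^{2} + 411388 = \left(\left(12 - 141\right) - 307\right)^{2} + 411388 = \left(-129 - 307\right)^{2} + 411388 = \left(-436\right)^{2} + 411388 = 190096 + 411388 = 601484$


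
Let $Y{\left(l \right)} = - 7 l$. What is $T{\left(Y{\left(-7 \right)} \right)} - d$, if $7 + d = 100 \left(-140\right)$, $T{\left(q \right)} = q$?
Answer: $14056$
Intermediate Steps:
$d = -14007$ ($d = -7 + 100 \left(-140\right) = -7 - 14000 = -14007$)
$T{\left(Y{\left(-7 \right)} \right)} - d = \left(-7\right) \left(-7\right) - -14007 = 49 + 14007 = 14056$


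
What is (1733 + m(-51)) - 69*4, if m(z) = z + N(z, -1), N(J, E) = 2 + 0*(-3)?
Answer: 1408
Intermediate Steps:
N(J, E) = 2 (N(J, E) = 2 + 0 = 2)
m(z) = 2 + z (m(z) = z + 2 = 2 + z)
(1733 + m(-51)) - 69*4 = (1733 + (2 - 51)) - 69*4 = (1733 - 49) - 276 = 1684 - 276 = 1408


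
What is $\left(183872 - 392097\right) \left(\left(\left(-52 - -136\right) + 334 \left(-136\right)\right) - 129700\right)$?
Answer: $36447704000$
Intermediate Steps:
$\left(183872 - 392097\right) \left(\left(\left(-52 - -136\right) + 334 \left(-136\right)\right) - 129700\right) = - 208225 \left(\left(\left(-52 + 136\right) - 45424\right) - 129700\right) = - 208225 \left(\left(84 - 45424\right) - 129700\right) = - 208225 \left(-45340 - 129700\right) = \left(-208225\right) \left(-175040\right) = 36447704000$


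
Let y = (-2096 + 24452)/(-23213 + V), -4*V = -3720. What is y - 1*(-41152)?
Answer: 916967660/22283 ≈ 41151.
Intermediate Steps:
V = 930 (V = -¼*(-3720) = 930)
y = -22356/22283 (y = (-2096 + 24452)/(-23213 + 930) = 22356/(-22283) = 22356*(-1/22283) = -22356/22283 ≈ -1.0033)
y - 1*(-41152) = -22356/22283 - 1*(-41152) = -22356/22283 + 41152 = 916967660/22283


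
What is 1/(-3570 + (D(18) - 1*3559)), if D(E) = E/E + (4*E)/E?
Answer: -1/7124 ≈ -0.00014037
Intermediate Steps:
D(E) = 5 (D(E) = 1 + 4 = 5)
1/(-3570 + (D(18) - 1*3559)) = 1/(-3570 + (5 - 1*3559)) = 1/(-3570 + (5 - 3559)) = 1/(-3570 - 3554) = 1/(-7124) = -1/7124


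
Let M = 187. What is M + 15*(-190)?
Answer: -2663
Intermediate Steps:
M + 15*(-190) = 187 + 15*(-190) = 187 - 2850 = -2663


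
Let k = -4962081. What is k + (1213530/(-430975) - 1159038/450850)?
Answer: -19283171722105626/3886101575 ≈ -4.9621e+6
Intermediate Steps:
k + (1213530/(-430975) - 1159038/450850) = -4962081 + (1213530/(-430975) - 1159038/450850) = -4962081 + (1213530*(-1/430975) - 1159038*1/450850) = -4962081 + (-242706/86195 - 579519/225425) = -4962081 - 20932728051/3886101575 = -19283171722105626/3886101575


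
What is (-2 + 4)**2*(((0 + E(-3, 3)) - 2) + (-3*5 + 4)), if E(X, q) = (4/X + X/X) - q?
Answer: -196/3 ≈ -65.333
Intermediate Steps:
E(X, q) = 1 - q + 4/X (E(X, q) = (4/X + 1) - q = (1 + 4/X) - q = 1 - q + 4/X)
(-2 + 4)**2*(((0 + E(-3, 3)) - 2) + (-3*5 + 4)) = (-2 + 4)**2*(((0 + (1 - 1*3 + 4/(-3))) - 2) + (-3*5 + 4)) = 2**2*(((0 + (1 - 3 + 4*(-1/3))) - 2) + (-15 + 4)) = 4*(((0 + (1 - 3 - 4/3)) - 2) - 11) = 4*(((0 - 10/3) - 2) - 11) = 4*((-10/3 - 2) - 11) = 4*(-16/3 - 11) = 4*(-49/3) = -196/3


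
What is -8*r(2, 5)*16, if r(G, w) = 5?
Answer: -640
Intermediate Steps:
-8*r(2, 5)*16 = -8*5*16 = -40*16 = -640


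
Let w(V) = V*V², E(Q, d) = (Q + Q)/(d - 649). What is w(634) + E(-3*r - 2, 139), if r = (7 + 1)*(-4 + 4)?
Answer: 64984226522/255 ≈ 2.5484e+8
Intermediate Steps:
r = 0 (r = 8*0 = 0)
E(Q, d) = 2*Q/(-649 + d) (E(Q, d) = (2*Q)/(-649 + d) = 2*Q/(-649 + d))
w(V) = V³
w(634) + E(-3*r - 2, 139) = 634³ + 2*(-3*0 - 2)/(-649 + 139) = 254840104 + 2*(0 - 2)/(-510) = 254840104 + 2*(-2)*(-1/510) = 254840104 + 2/255 = 64984226522/255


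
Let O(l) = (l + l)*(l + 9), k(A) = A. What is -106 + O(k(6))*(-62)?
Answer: -11266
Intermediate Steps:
O(l) = 2*l*(9 + l) (O(l) = (2*l)*(9 + l) = 2*l*(9 + l))
-106 + O(k(6))*(-62) = -106 + (2*6*(9 + 6))*(-62) = -106 + (2*6*15)*(-62) = -106 + 180*(-62) = -106 - 11160 = -11266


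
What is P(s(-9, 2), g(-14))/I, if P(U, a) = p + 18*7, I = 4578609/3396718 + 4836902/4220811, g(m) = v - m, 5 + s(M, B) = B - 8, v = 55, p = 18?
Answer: 294930610936416/5107862188505 ≈ 57.741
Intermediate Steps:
s(M, B) = -13 + B (s(M, B) = -5 + (B - 8) = -5 + (-8 + B) = -13 + B)
g(m) = 55 - m
I = 5107862188505/2048129242614 (I = 4578609*(1/3396718) + 4836902*(1/4220811) = 4578609/3396718 + 690986/602973 = 5107862188505/2048129242614 ≈ 2.4939)
P(U, a) = 144 (P(U, a) = 18 + 18*7 = 18 + 126 = 144)
P(s(-9, 2), g(-14))/I = 144/(5107862188505/2048129242614) = 144*(2048129242614/5107862188505) = 294930610936416/5107862188505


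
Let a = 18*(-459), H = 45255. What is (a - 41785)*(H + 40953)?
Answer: -4314451776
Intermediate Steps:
a = -8262
(a - 41785)*(H + 40953) = (-8262 - 41785)*(45255 + 40953) = -50047*86208 = -4314451776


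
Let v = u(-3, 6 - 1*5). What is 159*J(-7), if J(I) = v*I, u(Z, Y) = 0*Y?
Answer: 0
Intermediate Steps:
u(Z, Y) = 0
v = 0
J(I) = 0 (J(I) = 0*I = 0)
159*J(-7) = 159*0 = 0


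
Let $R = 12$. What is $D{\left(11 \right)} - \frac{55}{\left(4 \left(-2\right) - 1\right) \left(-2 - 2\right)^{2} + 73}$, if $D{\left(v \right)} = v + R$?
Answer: $\frac{1688}{71} \approx 23.775$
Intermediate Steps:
$D{\left(v \right)} = 12 + v$ ($D{\left(v \right)} = v + 12 = 12 + v$)
$D{\left(11 \right)} - \frac{55}{\left(4 \left(-2\right) - 1\right) \left(-2 - 2\right)^{2} + 73} = \left(12 + 11\right) - \frac{55}{\left(4 \left(-2\right) - 1\right) \left(-2 - 2\right)^{2} + 73} = 23 - \frac{55}{\left(-8 - 1\right) \left(-4\right)^{2} + 73} = 23 - \frac{55}{\left(-9\right) 16 + 73} = 23 - \frac{55}{-144 + 73} = 23 - \frac{55}{-71} = 23 - - \frac{55}{71} = 23 + \frac{55}{71} = \frac{1688}{71}$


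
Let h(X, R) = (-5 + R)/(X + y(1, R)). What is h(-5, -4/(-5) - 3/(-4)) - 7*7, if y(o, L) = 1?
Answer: -3851/80 ≈ -48.138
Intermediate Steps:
h(X, R) = (-5 + R)/(1 + X) (h(X, R) = (-5 + R)/(X + 1) = (-5 + R)/(1 + X))
h(-5, -4/(-5) - 3/(-4)) - 7*7 = (-5 + (-4/(-5) - 3/(-4)))/(1 - 5) - 7*7 = (-5 + (-4*(-⅕) - 3*(-¼)))/(-4) - 49 = -(-5 + (⅘ + ¾))/4 - 49 = -(-5 + 31/20)/4 - 49 = -¼*(-69/20) - 49 = 69/80 - 49 = -3851/80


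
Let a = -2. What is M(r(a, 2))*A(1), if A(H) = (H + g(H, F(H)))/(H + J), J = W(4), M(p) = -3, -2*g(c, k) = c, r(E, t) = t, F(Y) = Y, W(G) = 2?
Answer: -½ ≈ -0.50000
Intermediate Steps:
g(c, k) = -c/2
J = 2
A(H) = H/(2*(2 + H)) (A(H) = (H - H/2)/(H + 2) = (H/2)/(2 + H) = H/(2*(2 + H)))
M(r(a, 2))*A(1) = -3/(2*(2 + 1)) = -3/(2*3) = -3*⅙ = -½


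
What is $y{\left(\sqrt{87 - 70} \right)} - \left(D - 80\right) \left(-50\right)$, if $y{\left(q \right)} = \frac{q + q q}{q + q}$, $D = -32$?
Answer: $- \frac{11199}{2} + \frac{\sqrt{17}}{2} \approx -5597.4$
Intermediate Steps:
$y{\left(q \right)} = \frac{q + q^{2}}{2 q}$
$y{\left(\sqrt{87 - 70} \right)} - \left(D - 80\right) \left(-50\right) = \left(\frac{1}{2} + \frac{\sqrt{87 - 70}}{2}\right) - \left(-32 - 80\right) \left(-50\right) = \left(\frac{1}{2} + \frac{\sqrt{17}}{2}\right) - \left(-112\right) \left(-50\right) = \left(\frac{1}{2} + \frac{\sqrt{17}}{2}\right) - 5600 = - \frac{11199}{2} + \frac{\sqrt{17}}{2}$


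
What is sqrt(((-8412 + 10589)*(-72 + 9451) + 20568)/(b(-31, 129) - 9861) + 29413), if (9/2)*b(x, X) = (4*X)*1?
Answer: sqrt(23352918956206)/29239 ≈ 165.28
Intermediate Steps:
b(x, X) = 8*X/9 (b(x, X) = 2*((4*X)*1)/9 = 2*(4*X)/9 = 8*X/9)
sqrt(((-8412 + 10589)*(-72 + 9451) + 20568)/(b(-31, 129) - 9861) + 29413) = sqrt(((-8412 + 10589)*(-72 + 9451) + 20568)/((8/9)*129 - 9861) + 29413) = sqrt((2177*9379 + 20568)/(344/3 - 9861) + 29413) = sqrt((20418083 + 20568)/(-29239/3) + 29413) = sqrt(20438651*(-3/29239) + 29413) = sqrt(-61315953/29239 + 29413) = sqrt(798690754/29239) = sqrt(23352918956206)/29239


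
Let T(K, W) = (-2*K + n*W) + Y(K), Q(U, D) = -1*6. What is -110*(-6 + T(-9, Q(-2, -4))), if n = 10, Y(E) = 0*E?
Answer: 5280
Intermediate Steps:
Y(E) = 0
Q(U, D) = -6
T(K, W) = -2*K + 10*W (T(K, W) = (-2*K + 10*W) + 0 = -2*K + 10*W)
-110*(-6 + T(-9, Q(-2, -4))) = -110*(-6 + (-2*(-9) + 10*(-6))) = -110*(-6 + (18 - 60)) = -110*(-6 - 42) = -110*(-48) = 5280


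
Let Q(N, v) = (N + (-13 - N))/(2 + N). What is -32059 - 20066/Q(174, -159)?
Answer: 3114849/13 ≈ 2.3960e+5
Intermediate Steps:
Q(N, v) = -13/(2 + N)
-32059 - 20066/Q(174, -159) = -32059 - 20066/((-13/(2 + 174))) = -32059 - 20066/((-13/176)) = -32059 - 20066/((-13*1/176)) = -32059 - 20066/(-13/176) = -32059 - 20066*(-176)/13 = -32059 - 1*(-3531616/13) = -32059 + 3531616/13 = 3114849/13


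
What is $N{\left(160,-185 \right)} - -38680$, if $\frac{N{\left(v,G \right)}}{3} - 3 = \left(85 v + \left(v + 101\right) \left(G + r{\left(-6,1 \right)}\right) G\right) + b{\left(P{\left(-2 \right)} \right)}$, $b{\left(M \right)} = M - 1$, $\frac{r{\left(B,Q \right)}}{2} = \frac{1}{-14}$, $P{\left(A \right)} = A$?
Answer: $\frac{188288440}{7} \approx 2.6898 \cdot 10^{7}$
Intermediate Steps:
$r{\left(B,Q \right)} = - \frac{1}{7}$ ($r{\left(B,Q \right)} = \frac{2}{-14} = 2 \left(- \frac{1}{14}\right) = - \frac{1}{7}$)
$b{\left(M \right)} = -1 + M$
$N{\left(v,G \right)} = 255 v + 3 G \left(101 + v\right) \left(- \frac{1}{7} + G\right)$ ($N{\left(v,G \right)} = 9 + 3 \left(\left(85 v + \left(v + 101\right) \left(G - \frac{1}{7}\right) G\right) - 3\right) = 9 + 3 \left(\left(85 v + \left(101 + v\right) \left(- \frac{1}{7} + G\right) G\right) - 3\right) = 9 + 3 \left(\left(85 v + G \left(101 + v\right) \left(- \frac{1}{7} + G\right)\right) - 3\right) = 9 + 3 \left(-3 + 85 v + G \left(101 + v\right) \left(- \frac{1}{7} + G\right)\right) = 9 + \left(-9 + 255 v + 3 G \left(101 + v\right) \left(- \frac{1}{7} + G\right)\right) = 255 v + 3 G \left(101 + v\right) \left(- \frac{1}{7} + G\right)$)
$N{\left(160,-185 \right)} - -38680 = \left(255 \cdot 160 + 303 \left(-185\right)^{2} - - \frac{56055}{7} + 3 \cdot 160 \left(-185\right)^{2} - \left(- \frac{555}{7}\right) 160\right) - -38680 = \left(40800 + 303 \cdot 34225 + \frac{56055}{7} + 3 \cdot 160 \cdot 34225 + \frac{88800}{7}\right) + 38680 = \left(40800 + 10370175 + \frac{56055}{7} + 16428000 + \frac{88800}{7}\right) + 38680 = \frac{188017680}{7} + 38680 = \frac{188288440}{7}$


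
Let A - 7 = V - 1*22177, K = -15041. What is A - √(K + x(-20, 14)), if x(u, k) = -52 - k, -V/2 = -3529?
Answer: -15112 - I*√15107 ≈ -15112.0 - 122.91*I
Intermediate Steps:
V = 7058 (V = -2*(-3529) = 7058)
A = -15112 (A = 7 + (7058 - 1*22177) = 7 + (7058 - 22177) = 7 - 15119 = -15112)
A - √(K + x(-20, 14)) = -15112 - √(-15041 + (-52 - 1*14)) = -15112 - √(-15041 + (-52 - 14)) = -15112 - √(-15041 - 66) = -15112 - √(-15107) = -15112 - I*√15107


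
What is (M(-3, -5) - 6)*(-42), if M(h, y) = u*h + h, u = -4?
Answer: -126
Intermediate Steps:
M(h, y) = -3*h (M(h, y) = -4*h + h = -3*h)
(M(-3, -5) - 6)*(-42) = (-3*(-3) - 6)*(-42) = (9 - 6)*(-42) = 3*(-42) = -126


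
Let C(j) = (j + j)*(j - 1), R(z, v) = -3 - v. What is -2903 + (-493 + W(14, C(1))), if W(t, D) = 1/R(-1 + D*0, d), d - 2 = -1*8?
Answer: -10187/3 ≈ -3395.7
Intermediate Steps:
d = -6 (d = 2 - 1*8 = 2 - 8 = -6)
C(j) = 2*j*(-1 + j) (C(j) = (2*j)*(-1 + j) = 2*j*(-1 + j))
W(t, D) = ⅓ (W(t, D) = 1/(-3 - 1*(-6)) = 1/(-3 + 6) = 1/3 = ⅓)
-2903 + (-493 + W(14, C(1))) = -2903 + (-493 + ⅓) = -2903 - 1478/3 = -10187/3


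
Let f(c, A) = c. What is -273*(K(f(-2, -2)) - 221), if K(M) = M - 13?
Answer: 64428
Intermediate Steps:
K(M) = -13 + M
-273*(K(f(-2, -2)) - 221) = -273*((-13 - 2) - 221) = -273*(-15 - 221) = -273*(-236) = 64428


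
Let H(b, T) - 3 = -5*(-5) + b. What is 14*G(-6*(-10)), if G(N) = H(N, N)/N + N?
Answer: 12908/15 ≈ 860.53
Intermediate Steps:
H(b, T) = 28 + b (H(b, T) = 3 + (-5*(-5) + b) = 3 + (25 + b) = 28 + b)
G(N) = N + (28 + N)/N (G(N) = (28 + N)/N + N = N + (28 + N)/N)
14*G(-6*(-10)) = 14*(1 - 6*(-10) + 28/((-6*(-10)))) = 14*(1 + 60 + 28/60) = 14*(1 + 60 + 28*(1/60)) = 14*(1 + 60 + 7/15) = 14*(922/15) = 12908/15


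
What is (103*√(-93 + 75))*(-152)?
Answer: -46968*I*√2 ≈ -66423.0*I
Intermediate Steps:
(103*√(-93 + 75))*(-152) = (103*√(-18))*(-152) = (103*(3*I*√2))*(-152) = (309*I*√2)*(-152) = -46968*I*√2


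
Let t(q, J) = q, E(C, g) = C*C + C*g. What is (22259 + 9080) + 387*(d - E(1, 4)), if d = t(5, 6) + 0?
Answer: 31339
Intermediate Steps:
E(C, g) = C² + C*g
d = 5 (d = 5 + 0 = 5)
(22259 + 9080) + 387*(d - E(1, 4)) = (22259 + 9080) + 387*(5 - (1 + 4)) = 31339 + 387*(5 - 5) = 31339 + 387*0 = 31339 + 0 = 31339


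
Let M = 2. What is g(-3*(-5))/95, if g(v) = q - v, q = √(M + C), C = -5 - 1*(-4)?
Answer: -14/95 ≈ -0.14737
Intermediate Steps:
C = -1 (C = -5 + 4 = -1)
q = 1 (q = √(2 - 1) = √1 = 1)
g(v) = 1 - v
g(-3*(-5))/95 = (1 - (-3)*(-5))/95 = (1 - 1*15)/95 = (1 - 15)/95 = (1/95)*(-14) = -14/95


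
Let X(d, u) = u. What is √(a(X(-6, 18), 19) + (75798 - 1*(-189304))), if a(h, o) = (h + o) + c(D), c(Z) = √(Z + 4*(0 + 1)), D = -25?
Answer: √(265139 + I*√21) ≈ 514.92 + 0.004*I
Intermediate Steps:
c(Z) = √(4 + Z) (c(Z) = √(Z + 4*1) = √(Z + 4) = √(4 + Z))
a(h, o) = h + o + I*√21 (a(h, o) = (h + o) + √(4 - 25) = (h + o) + √(-21) = (h + o) + I*√21 = h + o + I*√21)
√(a(X(-6, 18), 19) + (75798 - 1*(-189304))) = √((18 + 19 + I*√21) + (75798 - 1*(-189304))) = √((37 + I*√21) + (75798 + 189304)) = √((37 + I*√21) + 265102) = √(265139 + I*√21)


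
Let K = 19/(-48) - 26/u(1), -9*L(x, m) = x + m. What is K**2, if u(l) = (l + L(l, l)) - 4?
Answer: 114083761/1937664 ≈ 58.877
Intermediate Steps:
L(x, m) = -m/9 - x/9 (L(x, m) = -(x + m)/9 = -(m + x)/9 = -m/9 - x/9)
u(l) = -4 + 7*l/9 (u(l) = (l + (-l/9 - l/9)) - 4 = (l - 2*l/9) - 4 = 7*l/9 - 4 = -4 + 7*l/9)
K = 10681/1392 (K = 19/(-48) - 26/(-4 + (7/9)*1) = 19*(-1/48) - 26/(-4 + 7/9) = -19/48 - 26/(-29/9) = -19/48 - 26*(-9/29) = -19/48 + 234/29 = 10681/1392 ≈ 7.6731)
K**2 = (10681/1392)**2 = 114083761/1937664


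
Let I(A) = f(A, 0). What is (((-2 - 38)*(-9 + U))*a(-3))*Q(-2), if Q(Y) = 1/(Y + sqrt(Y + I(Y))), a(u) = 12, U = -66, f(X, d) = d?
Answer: -12000 - 6000*I*sqrt(2) ≈ -12000.0 - 8485.3*I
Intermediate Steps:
I(A) = 0
Q(Y) = 1/(Y + sqrt(Y)) (Q(Y) = 1/(Y + sqrt(Y + 0)) = 1/(Y + sqrt(Y)))
(((-2 - 38)*(-9 + U))*a(-3))*Q(-2) = (((-2 - 38)*(-9 - 66))*12)/(-2 + sqrt(-2)) = (-40*(-75)*12)/(-2 + I*sqrt(2)) = (3000*12)/(-2 + I*sqrt(2)) = 36000/(-2 + I*sqrt(2))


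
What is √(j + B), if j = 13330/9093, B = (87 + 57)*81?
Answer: √964531627626/9093 ≈ 108.01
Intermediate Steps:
B = 11664 (B = 144*81 = 11664)
j = 13330/9093 (j = 13330*(1/9093) = 13330/9093 ≈ 1.4660)
√(j + B) = √(13330/9093 + 11664) = √(106074082/9093) = √964531627626/9093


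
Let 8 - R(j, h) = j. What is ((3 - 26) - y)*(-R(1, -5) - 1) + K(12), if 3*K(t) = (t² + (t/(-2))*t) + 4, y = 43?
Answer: 1660/3 ≈ 553.33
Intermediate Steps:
R(j, h) = 8 - j
K(t) = 4/3 + t²/6 (K(t) = ((t² + (t/(-2))*t) + 4)/3 = ((t² + (t*(-½))*t) + 4)/3 = ((t² + (-t/2)*t) + 4)/3 = ((t² - t²/2) + 4)/3 = (t²/2 + 4)/3 = (4 + t²/2)/3 = 4/3 + t²/6)
((3 - 26) - y)*(-R(1, -5) - 1) + K(12) = ((3 - 26) - 1*43)*(-(8 - 1*1) - 1) + (4/3 + (⅙)*12²) = (-23 - 43)*(-(8 - 1) - 1) + (4/3 + (⅙)*144) = -66*(-1*7 - 1) + (4/3 + 24) = -66*(-7 - 1) + 76/3 = -66*(-8) + 76/3 = 528 + 76/3 = 1660/3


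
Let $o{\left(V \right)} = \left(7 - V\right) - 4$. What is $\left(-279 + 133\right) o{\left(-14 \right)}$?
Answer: $-2482$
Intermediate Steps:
$o{\left(V \right)} = 3 - V$ ($o{\left(V \right)} = \left(7 - V\right) - 4 = 3 - V$)
$\left(-279 + 133\right) o{\left(-14 \right)} = \left(-279 + 133\right) \left(3 - -14\right) = - 146 \left(3 + 14\right) = \left(-146\right) 17 = -2482$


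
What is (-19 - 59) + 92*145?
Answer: 13262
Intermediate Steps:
(-19 - 59) + 92*145 = -78 + 13340 = 13262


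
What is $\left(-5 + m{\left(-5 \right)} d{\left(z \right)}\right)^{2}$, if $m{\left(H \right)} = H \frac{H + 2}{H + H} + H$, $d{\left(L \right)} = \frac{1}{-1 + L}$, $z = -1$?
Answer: $\frac{49}{16} \approx 3.0625$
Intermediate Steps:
$m{\left(H \right)} = 1 + \frac{3 H}{2}$ ($m{\left(H \right)} = H \frac{2 + H}{2 H} + H = \left(1 + \frac{H}{2}\right) + H = 1 + \frac{3 H}{2}$)
$\left(-5 + m{\left(-5 \right)} d{\left(z \right)}\right)^{2} = \left(-5 + \frac{1 + \frac{3}{2} \left(-5\right)}{-1 - 1}\right)^{2} = \left(-5 + \frac{1 - \frac{15}{2}}{-2}\right)^{2} = \left(-5 - - \frac{13}{4}\right)^{2} = \left(-5 + \frac{13}{4}\right)^{2} = \left(- \frac{7}{4}\right)^{2} = \frac{49}{16}$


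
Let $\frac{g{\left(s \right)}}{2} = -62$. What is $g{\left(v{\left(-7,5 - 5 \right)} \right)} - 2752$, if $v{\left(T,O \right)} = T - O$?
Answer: $-2876$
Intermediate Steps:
$g{\left(s \right)} = -124$ ($g{\left(s \right)} = 2 \left(-62\right) = -124$)
$g{\left(v{\left(-7,5 - 5 \right)} \right)} - 2752 = -124 - 2752 = -2876$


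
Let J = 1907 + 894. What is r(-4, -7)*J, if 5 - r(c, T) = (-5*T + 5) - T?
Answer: -117642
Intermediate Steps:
J = 2801
r(c, T) = 6*T (r(c, T) = 5 - ((-5*T + 5) - T) = 5 - ((5 - 5*T) - T) = 5 - (5 - 6*T) = 5 + (-5 + 6*T) = 6*T)
r(-4, -7)*J = (6*(-7))*2801 = -42*2801 = -117642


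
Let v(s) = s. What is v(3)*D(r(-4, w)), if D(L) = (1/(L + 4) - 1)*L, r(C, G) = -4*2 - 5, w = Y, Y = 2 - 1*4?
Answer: 130/3 ≈ 43.333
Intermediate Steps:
Y = -2 (Y = 2 - 4 = -2)
w = -2
r(C, G) = -13 (r(C, G) = -8 - 5 = -13)
D(L) = L*(-1 + 1/(4 + L)) (D(L) = (1/(4 + L) - 1)*L = (-1 + 1/(4 + L))*L = L*(-1 + 1/(4 + L)))
v(3)*D(r(-4, w)) = 3*(-1*(-13)*(3 - 13)/(4 - 13)) = 3*(-1*(-13)*(-10)/(-9)) = 3*(-1*(-13)*(-1/9)*(-10)) = 3*(130/9) = 130/3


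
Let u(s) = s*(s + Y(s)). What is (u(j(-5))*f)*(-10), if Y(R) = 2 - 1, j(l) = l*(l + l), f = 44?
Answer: -1122000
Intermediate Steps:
j(l) = 2*l² (j(l) = l*(2*l) = 2*l²)
Y(R) = 1
u(s) = s*(1 + s) (u(s) = s*(s + 1) = s*(1 + s))
(u(j(-5))*f)*(-10) = (((2*(-5)²)*(1 + 2*(-5)²))*44)*(-10) = (((2*25)*(1 + 2*25))*44)*(-10) = ((50*(1 + 50))*44)*(-10) = ((50*51)*44)*(-10) = (2550*44)*(-10) = 112200*(-10) = -1122000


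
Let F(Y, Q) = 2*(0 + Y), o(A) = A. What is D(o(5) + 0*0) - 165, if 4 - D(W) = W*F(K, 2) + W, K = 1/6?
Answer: -503/3 ≈ -167.67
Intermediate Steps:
K = 1/6 ≈ 0.16667
F(Y, Q) = 2*Y
D(W) = 4 - 4*W/3 (D(W) = 4 - (W*(2*(1/6)) + W) = 4 - (W*(1/3) + W) = 4 - (W/3 + W) = 4 - 4*W/3)
D(o(5) + 0*0) - 165 = (4 - 4*(5 + 0*0)/3) - 165 = (4 - 4*(5 + 0)/3) - 165 = (4 - 4/3*5) - 165 = (4 - 20/3) - 165 = -8/3 - 165 = -503/3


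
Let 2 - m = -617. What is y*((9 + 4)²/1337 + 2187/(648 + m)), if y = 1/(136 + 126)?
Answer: 224153/31701607 ≈ 0.0070707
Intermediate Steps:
m = 619 (m = 2 - 1*(-617) = 2 + 617 = 619)
y = 1/262 ≈ 0.0038168
y*((9 + 4)²/1337 + 2187/(648 + m)) = ((9 + 4)²/1337 + 2187/(648 + 619))/262 = (13²*(1/1337) + 2187/1267)/262 = (169*(1/1337) + 2187*(1/1267))/262 = (169/1337 + 2187/1267)/262 = (1/262)*(448306/241997) = 224153/31701607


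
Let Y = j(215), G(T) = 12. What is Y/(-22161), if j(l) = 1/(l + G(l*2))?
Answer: -1/5030547 ≈ -1.9879e-7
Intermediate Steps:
j(l) = 1/(12 + l) (j(l) = 1/(l + 12) = 1/(12 + l))
Y = 1/227 (Y = 1/(12 + 215) = 1/227 ≈ 0.0044053)
Y/(-22161) = (1/227)/(-22161) = (1/227)*(-1/22161) = -1/5030547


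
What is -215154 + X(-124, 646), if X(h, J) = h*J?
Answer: -295258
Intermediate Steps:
X(h, J) = J*h
-215154 + X(-124, 646) = -215154 + 646*(-124) = -215154 - 80104 = -295258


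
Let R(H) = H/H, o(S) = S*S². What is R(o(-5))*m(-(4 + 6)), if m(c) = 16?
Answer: 16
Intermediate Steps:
o(S) = S³
R(H) = 1
R(o(-5))*m(-(4 + 6)) = 1*16 = 16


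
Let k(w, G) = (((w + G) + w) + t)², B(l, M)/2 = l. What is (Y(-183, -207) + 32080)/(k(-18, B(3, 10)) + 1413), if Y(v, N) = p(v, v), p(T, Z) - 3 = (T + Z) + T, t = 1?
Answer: 15767/1127 ≈ 13.990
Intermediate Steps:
p(T, Z) = 3 + Z + 2*T (p(T, Z) = 3 + ((T + Z) + T) = 3 + (Z + 2*T) = 3 + Z + 2*T)
B(l, M) = 2*l
Y(v, N) = 3 + 3*v (Y(v, N) = 3 + v + 2*v = 3 + 3*v)
k(w, G) = (1 + G + 2*w)² (k(w, G) = (((w + G) + w) + 1)² = (((G + w) + w) + 1)² = ((G + 2*w) + 1)² = (1 + G + 2*w)²)
(Y(-183, -207) + 32080)/(k(-18, B(3, 10)) + 1413) = ((3 + 3*(-183)) + 32080)/((1 + 2*3 + 2*(-18))² + 1413) = ((3 - 549) + 32080)/((1 + 6 - 36)² + 1413) = (-546 + 32080)/((-29)² + 1413) = 31534/(841 + 1413) = 31534/2254 = 31534*(1/2254) = 15767/1127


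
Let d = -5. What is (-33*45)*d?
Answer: 7425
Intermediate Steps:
(-33*45)*d = -33*45*(-5) = -1485*(-5) = 7425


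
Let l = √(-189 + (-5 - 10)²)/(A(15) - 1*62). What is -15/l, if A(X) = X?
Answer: 235/2 ≈ 117.50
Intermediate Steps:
l = -6/47 (l = √(-189 + (-5 - 10)²)/(15 - 1*62) = √(-189 + (-15)²)/(15 - 62) = √(-189 + 225)/(-47) = √36*(-1/47) = 6*(-1/47) = -6/47 ≈ -0.12766)
-15/l = -15/(-6/47) = -15*(-47/6) = 235/2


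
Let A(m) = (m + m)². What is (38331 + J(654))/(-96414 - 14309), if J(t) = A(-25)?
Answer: -40831/110723 ≈ -0.36877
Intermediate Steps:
A(m) = 4*m² (A(m) = (2*m)² = 4*m²)
J(t) = 2500 (J(t) = 4*(-25)² = 4*625 = 2500)
(38331 + J(654))/(-96414 - 14309) = (38331 + 2500)/(-96414 - 14309) = 40831/(-110723) = 40831*(-1/110723) = -40831/110723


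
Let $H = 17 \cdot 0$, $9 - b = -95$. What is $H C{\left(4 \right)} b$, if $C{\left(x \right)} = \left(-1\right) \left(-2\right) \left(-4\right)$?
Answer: $0$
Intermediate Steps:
$b = 104$ ($b = 9 - -95 = 9 + 95 = 104$)
$C{\left(x \right)} = -8$ ($C{\left(x \right)} = 2 \left(-4\right) = -8$)
$H = 0$
$H C{\left(4 \right)} b = 0 \left(-8\right) 104 = 0 \cdot 104 = 0$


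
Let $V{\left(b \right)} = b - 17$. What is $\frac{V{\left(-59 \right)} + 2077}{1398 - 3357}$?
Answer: $- \frac{667}{653} \approx -1.0214$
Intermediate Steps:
$V{\left(b \right)} = -17 + b$ ($V{\left(b \right)} = b - 17 = -17 + b$)
$\frac{V{\left(-59 \right)} + 2077}{1398 - 3357} = \frac{\left(-17 - 59\right) + 2077}{1398 - 3357} = \frac{-76 + 2077}{-1959} = 2001 \left(- \frac{1}{1959}\right) = - \frac{667}{653}$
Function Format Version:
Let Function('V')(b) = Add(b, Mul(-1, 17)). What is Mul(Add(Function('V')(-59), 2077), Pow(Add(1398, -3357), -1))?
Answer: Rational(-667, 653) ≈ -1.0214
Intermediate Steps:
Function('V')(b) = Add(-17, b) (Function('V')(b) = Add(b, -17) = Add(-17, b))
Mul(Add(Function('V')(-59), 2077), Pow(Add(1398, -3357), -1)) = Mul(Add(Add(-17, -59), 2077), Pow(Add(1398, -3357), -1)) = Mul(Add(-76, 2077), Pow(-1959, -1)) = Mul(2001, Rational(-1, 1959)) = Rational(-667, 653)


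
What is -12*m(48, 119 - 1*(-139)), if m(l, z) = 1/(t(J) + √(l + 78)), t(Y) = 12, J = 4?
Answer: -8 + 2*√14 ≈ -0.51669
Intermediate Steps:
m(l, z) = 1/(12 + √(78 + l)) (m(l, z) = 1/(12 + √(l + 78)) = 1/(12 + √(78 + l)))
-12*m(48, 119 - 1*(-139)) = -12/(12 + √(78 + 48)) = -12/(12 + √126) = -12/(12 + 3*√14)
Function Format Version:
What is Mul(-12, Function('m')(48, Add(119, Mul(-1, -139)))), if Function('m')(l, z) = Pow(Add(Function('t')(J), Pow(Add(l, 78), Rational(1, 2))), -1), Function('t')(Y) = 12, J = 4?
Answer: Add(-8, Mul(2, Pow(14, Rational(1, 2)))) ≈ -0.51669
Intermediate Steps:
Function('m')(l, z) = Pow(Add(12, Pow(Add(78, l), Rational(1, 2))), -1) (Function('m')(l, z) = Pow(Add(12, Pow(Add(l, 78), Rational(1, 2))), -1) = Pow(Add(12, Pow(Add(78, l), Rational(1, 2))), -1))
Mul(-12, Function('m')(48, Add(119, Mul(-1, -139)))) = Mul(-12, Pow(Add(12, Pow(Add(78, 48), Rational(1, 2))), -1)) = Mul(-12, Pow(Add(12, Pow(126, Rational(1, 2))), -1)) = Mul(-12, Pow(Add(12, Mul(3, Pow(14, Rational(1, 2)))), -1))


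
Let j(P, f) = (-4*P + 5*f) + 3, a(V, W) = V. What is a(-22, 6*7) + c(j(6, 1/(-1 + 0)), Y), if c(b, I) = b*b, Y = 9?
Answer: 654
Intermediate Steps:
j(P, f) = 3 - 4*P + 5*f
c(b, I) = b²
a(-22, 6*7) + c(j(6, 1/(-1 + 0)), Y) = -22 + (3 - 4*6 + 5/(-1 + 0))² = -22 + (3 - 24 + 5/(-1))² = -22 + (3 - 24 + 5*(-1))² = -22 + (3 - 24 - 5)² = -22 + (-26)² = -22 + 676 = 654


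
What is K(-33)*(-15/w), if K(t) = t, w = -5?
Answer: -99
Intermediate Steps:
K(-33)*(-15/w) = -(-495)/(-5) = -(-495)*(-1)/5 = -33*3 = -99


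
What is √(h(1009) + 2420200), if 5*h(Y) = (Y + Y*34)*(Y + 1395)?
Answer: 2*√4849913 ≈ 4404.5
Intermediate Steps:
h(Y) = 7*Y*(1395 + Y) (h(Y) = ((Y + Y*34)*(Y + 1395))/5 = ((Y + 34*Y)*(1395 + Y))/5 = ((35*Y)*(1395 + Y))/5 = (35*Y*(1395 + Y))/5 = 7*Y*(1395 + Y))
√(h(1009) + 2420200) = √(7*1009*(1395 + 1009) + 2420200) = √(7*1009*2404 + 2420200) = √(16979452 + 2420200) = √19399652 = 2*√4849913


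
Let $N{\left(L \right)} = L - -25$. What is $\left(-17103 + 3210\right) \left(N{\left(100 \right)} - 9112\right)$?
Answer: $124856391$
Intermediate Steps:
$N{\left(L \right)} = 25 + L$ ($N{\left(L \right)} = L + 25 = 25 + L$)
$\left(-17103 + 3210\right) \left(N{\left(100 \right)} - 9112\right) = \left(-17103 + 3210\right) \left(\left(25 + 100\right) - 9112\right) = - 13893 \left(125 - 9112\right) = \left(-13893\right) \left(-8987\right) = 124856391$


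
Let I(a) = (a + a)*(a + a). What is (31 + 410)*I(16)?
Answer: 451584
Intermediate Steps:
I(a) = 4*a² (I(a) = (2*a)*(2*a) = 4*a²)
(31 + 410)*I(16) = (31 + 410)*(4*16²) = 441*(4*256) = 441*1024 = 451584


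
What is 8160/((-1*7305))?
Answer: -544/487 ≈ -1.1170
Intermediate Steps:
8160/((-1*7305)) = 8160/(-7305) = 8160*(-1/7305) = -544/487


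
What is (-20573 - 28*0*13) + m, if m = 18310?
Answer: -2263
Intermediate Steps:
(-20573 - 28*0*13) + m = (-20573 - 28*0*13) + 18310 = (-20573 + 0*13) + 18310 = (-20573 + 0) + 18310 = -20573 + 18310 = -2263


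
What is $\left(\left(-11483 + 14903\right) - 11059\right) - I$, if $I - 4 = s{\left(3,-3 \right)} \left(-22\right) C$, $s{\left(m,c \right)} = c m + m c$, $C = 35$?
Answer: $-21503$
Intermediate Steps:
$s{\left(m,c \right)} = 2 c m$ ($s{\left(m,c \right)} = c m + c m = 2 c m$)
$I = 13864$ ($I = 4 + 2 \left(-3\right) 3 \left(-22\right) 35 = 4 + \left(-18\right) \left(-22\right) 35 = 4 + 396 \cdot 35 = 4 + 13860 = 13864$)
$\left(\left(-11483 + 14903\right) - 11059\right) - I = \left(\left(-11483 + 14903\right) - 11059\right) - 13864 = \left(3420 - 11059\right) - 13864 = -7639 - 13864 = -21503$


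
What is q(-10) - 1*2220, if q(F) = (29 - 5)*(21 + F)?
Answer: -1956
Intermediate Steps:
q(F) = 504 + 24*F (q(F) = 24*(21 + F) = 504 + 24*F)
q(-10) - 1*2220 = (504 + 24*(-10)) - 1*2220 = (504 - 240) - 2220 = 264 - 2220 = -1956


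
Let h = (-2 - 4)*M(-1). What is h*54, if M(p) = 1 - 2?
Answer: 324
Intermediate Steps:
M(p) = -1
h = 6 (h = (-2 - 4)*(-1) = -6*(-1) = 6)
h*54 = 6*54 = 324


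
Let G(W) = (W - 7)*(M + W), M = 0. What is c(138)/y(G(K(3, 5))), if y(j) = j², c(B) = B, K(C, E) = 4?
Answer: 23/24 ≈ 0.95833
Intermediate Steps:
G(W) = W*(-7 + W) (G(W) = (W - 7)*(0 + W) = (-7 + W)*W = W*(-7 + W))
c(138)/y(G(K(3, 5))) = 138/((4*(-7 + 4))²) = 138/((4*(-3))²) = 138/((-12)²) = 138/144 = 138*(1/144) = 23/24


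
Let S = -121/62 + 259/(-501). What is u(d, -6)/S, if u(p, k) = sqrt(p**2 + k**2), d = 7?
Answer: -31062*sqrt(85)/76679 ≈ -3.7348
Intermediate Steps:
S = -76679/31062 (S = -121*1/62 + 259*(-1/501) = -121/62 - 259/501 = -76679/31062 ≈ -2.4686)
u(p, k) = sqrt(k**2 + p**2)
u(d, -6)/S = sqrt((-6)**2 + 7**2)/(-76679/31062) = sqrt(36 + 49)*(-31062/76679) = sqrt(85)*(-31062/76679) = -31062*sqrt(85)/76679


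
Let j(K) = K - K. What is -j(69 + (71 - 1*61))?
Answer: 0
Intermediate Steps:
j(K) = 0
-j(69 + (71 - 1*61)) = -1*0 = 0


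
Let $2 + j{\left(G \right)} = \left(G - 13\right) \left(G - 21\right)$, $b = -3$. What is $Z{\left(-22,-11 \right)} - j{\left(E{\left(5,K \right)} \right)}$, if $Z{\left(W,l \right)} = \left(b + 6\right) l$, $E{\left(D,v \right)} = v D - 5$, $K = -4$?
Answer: $-1779$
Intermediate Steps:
$E{\left(D,v \right)} = -5 + D v$ ($E{\left(D,v \right)} = D v - 5 = -5 + D v$)
$Z{\left(W,l \right)} = 3 l$ ($Z{\left(W,l \right)} = \left(-3 + 6\right) l = 3 l$)
$j{\left(G \right)} = -2 + \left(-21 + G\right) \left(-13 + G\right)$ ($j{\left(G \right)} = -2 + \left(G - 13\right) \left(G - 21\right) = -2 + \left(-13 + G\right) \left(-21 + G\right) = -2 + \left(-21 + G\right) \left(-13 + G\right)$)
$Z{\left(-22,-11 \right)} - j{\left(E{\left(5,K \right)} \right)} = 3 \left(-11\right) - \left(271 + \left(-5 + 5 \left(-4\right)\right)^{2} - 34 \left(-5 + 5 \left(-4\right)\right)\right) = -33 - \left(271 + \left(-5 - 20\right)^{2} - 34 \left(-5 - 20\right)\right) = -33 - \left(271 + \left(-25\right)^{2} - -850\right) = -33 - \left(271 + 625 + 850\right) = -33 - 1746 = -1779$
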